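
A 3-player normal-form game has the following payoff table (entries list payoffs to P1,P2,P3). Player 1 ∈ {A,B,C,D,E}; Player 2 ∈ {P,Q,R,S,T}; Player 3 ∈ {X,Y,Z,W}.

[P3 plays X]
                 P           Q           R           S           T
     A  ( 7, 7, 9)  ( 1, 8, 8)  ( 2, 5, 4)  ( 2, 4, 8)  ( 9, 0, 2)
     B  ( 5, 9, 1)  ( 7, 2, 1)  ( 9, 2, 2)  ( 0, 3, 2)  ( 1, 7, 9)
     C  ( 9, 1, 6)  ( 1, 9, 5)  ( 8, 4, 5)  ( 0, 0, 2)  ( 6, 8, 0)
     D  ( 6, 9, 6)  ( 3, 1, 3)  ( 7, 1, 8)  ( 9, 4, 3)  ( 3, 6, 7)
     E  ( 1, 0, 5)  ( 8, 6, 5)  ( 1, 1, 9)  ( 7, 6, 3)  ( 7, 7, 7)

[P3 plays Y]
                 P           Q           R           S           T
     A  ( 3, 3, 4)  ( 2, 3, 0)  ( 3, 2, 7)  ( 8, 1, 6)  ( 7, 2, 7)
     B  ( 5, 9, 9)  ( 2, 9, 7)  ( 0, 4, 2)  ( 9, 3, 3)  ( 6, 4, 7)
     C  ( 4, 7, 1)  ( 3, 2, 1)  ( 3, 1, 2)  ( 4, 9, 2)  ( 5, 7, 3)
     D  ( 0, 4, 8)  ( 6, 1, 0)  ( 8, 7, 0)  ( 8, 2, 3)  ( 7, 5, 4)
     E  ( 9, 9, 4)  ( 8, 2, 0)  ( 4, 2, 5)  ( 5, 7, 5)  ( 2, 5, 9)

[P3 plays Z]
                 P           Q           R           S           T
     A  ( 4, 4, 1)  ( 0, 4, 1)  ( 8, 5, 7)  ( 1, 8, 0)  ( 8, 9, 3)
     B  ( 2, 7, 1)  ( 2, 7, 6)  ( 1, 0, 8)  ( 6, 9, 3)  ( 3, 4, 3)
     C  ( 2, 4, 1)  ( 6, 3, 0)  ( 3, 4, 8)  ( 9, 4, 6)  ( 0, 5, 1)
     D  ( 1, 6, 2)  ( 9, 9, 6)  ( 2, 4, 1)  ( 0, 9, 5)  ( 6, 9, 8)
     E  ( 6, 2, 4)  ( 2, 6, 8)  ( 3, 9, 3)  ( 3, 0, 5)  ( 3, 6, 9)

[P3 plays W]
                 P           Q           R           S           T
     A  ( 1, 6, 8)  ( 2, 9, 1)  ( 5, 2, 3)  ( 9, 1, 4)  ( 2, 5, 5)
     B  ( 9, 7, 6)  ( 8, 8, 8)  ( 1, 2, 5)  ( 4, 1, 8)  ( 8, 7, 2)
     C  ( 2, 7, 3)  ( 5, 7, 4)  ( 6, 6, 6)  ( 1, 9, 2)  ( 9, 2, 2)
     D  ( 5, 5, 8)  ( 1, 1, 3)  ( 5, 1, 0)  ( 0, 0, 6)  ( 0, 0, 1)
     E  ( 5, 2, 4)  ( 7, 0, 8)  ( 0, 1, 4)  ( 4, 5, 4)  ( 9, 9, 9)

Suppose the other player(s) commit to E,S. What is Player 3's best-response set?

BR_3 = {Y,Z}

u_3(X vs E,S) = 3
u_3(Y vs E,S) = 5
u_3(Z vs E,S) = 5
u_3(W vs E,S) = 4
max payoff 5 at {Y,Z}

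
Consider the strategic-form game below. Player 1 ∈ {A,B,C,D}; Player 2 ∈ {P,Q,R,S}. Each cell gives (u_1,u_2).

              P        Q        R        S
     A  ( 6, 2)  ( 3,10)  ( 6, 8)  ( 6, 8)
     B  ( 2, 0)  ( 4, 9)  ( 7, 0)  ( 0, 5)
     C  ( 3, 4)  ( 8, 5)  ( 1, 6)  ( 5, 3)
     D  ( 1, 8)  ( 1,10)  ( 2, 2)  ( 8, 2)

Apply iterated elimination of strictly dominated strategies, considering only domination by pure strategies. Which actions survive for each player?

P2 drop P (Q beats it: A:10>2 B:9>0 C:5>4 D:10>8)
P2 drop S (Q beats it: A:10>8 B:9>5 C:5>3 D:10>2)
P1 drop A (B beats it: Q:4>3 R:7>6)
P1 drop D (B beats it: Q:4>1 R:7>2)
P1→{B,C} P2→{Q,R}

IESDS → P1:{B,C} P2:{Q,R}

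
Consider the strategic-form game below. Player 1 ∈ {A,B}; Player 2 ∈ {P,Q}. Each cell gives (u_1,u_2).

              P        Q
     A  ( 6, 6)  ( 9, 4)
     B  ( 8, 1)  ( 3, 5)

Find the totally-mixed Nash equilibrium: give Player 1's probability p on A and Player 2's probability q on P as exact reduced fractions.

(p,q) = (2/3, 3/4)

P1 indiff ⇒ q·6+(1-q)·9 = q·8+(1-q)·3 ⇒ q(-2) = (1-q)(-6) ⇒ q = 3/4
P2 indiff ⇒ p·6+(1-p)·1 = p·4+(1-p)·5 ⇒ p(2) = (1-p)(4) ⇒ p = 2/3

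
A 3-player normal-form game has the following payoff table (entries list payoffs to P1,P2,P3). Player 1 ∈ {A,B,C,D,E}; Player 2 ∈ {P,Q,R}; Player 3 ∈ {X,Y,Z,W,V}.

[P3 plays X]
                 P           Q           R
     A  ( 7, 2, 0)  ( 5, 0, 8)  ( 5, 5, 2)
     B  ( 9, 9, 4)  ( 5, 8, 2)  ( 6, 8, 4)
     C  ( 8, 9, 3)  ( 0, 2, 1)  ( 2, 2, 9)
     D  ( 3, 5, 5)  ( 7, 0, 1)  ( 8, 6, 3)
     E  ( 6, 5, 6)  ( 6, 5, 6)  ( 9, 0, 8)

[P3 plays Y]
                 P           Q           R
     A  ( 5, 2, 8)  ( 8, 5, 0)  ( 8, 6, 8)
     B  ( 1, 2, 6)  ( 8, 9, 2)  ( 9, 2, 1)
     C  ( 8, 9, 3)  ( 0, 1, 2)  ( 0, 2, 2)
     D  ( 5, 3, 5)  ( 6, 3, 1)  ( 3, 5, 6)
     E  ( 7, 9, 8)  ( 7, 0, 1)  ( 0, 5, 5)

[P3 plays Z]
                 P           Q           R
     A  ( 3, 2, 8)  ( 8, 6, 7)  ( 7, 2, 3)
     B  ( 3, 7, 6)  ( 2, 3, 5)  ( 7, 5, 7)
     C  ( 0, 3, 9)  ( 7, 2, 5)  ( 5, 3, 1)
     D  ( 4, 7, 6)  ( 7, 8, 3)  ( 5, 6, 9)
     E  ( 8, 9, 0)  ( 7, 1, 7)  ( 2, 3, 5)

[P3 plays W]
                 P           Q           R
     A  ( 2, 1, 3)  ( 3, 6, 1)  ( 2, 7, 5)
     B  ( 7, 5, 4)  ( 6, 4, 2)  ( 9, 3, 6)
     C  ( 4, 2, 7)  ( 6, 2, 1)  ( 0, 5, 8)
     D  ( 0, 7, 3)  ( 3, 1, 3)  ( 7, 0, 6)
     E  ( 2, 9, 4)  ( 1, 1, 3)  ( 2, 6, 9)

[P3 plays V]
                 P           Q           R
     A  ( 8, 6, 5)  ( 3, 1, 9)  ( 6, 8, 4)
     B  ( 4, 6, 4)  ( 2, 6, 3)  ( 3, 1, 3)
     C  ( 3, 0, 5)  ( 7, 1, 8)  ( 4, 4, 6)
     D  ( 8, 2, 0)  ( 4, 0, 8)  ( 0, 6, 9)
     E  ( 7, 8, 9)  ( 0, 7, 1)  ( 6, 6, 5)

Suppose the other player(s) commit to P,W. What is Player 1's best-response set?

BR_1 = {B}

u_1(A vs P,W) = 2
u_1(B vs P,W) = 7
u_1(C vs P,W) = 4
u_1(D vs P,W) = 0
u_1(E vs P,W) = 2
max payoff 7 at {B}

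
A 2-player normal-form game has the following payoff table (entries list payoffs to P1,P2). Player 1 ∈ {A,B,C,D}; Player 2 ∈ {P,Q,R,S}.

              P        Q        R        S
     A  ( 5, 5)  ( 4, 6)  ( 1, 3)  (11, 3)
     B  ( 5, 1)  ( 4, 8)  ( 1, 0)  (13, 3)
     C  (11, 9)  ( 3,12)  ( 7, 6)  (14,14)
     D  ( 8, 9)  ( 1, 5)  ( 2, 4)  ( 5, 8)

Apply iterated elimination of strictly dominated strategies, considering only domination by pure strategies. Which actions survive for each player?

P1 drop D (C beats it: P:11>8 Q:3>1 R:7>2 S:14>5)
P2 drop P (Q beats it: A:6>5 B:8>1 C:12>9)
P2 drop R (Q beats it: A:6>3 B:8>0 C:12>6)
P1→{A,B,C} P2→{Q,S}

Remaining: P1:{A,B,C} P2:{Q,S}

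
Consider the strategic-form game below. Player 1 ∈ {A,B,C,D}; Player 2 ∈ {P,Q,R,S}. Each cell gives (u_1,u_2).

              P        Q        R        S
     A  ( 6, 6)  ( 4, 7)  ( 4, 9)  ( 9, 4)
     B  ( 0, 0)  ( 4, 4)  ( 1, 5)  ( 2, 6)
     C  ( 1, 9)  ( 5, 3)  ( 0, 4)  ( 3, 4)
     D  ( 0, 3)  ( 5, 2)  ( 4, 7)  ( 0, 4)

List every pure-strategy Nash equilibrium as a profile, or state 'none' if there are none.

NE set: (A,R), (D,R)

(A,P): not NE [P2→R gives 9>6]
(A,Q): not NE [P1→D gives 5>4; P2→R gives 9>7]
(A,R): NE
(A,S): not NE [P2→R gives 9>4]
(B,P): not NE [P1→A gives 6>0; P2→S gives 6>0]
(B,Q): not NE [P1→D gives 5>4; P2→S gives 6>4]
(B,R): not NE [P1→D gives 4>1; P2→S gives 6>5]
(B,S): not NE [P1→A gives 9>2]
(C,P): not NE [P1→A gives 6>1]
(C,Q): not NE [P2→P gives 9>3]
(C,R): not NE [P1→D gives 4>0; P2→P gives 9>4]
(C,S): not NE [P1→A gives 9>3; P2→P gives 9>4]
(D,P): not NE [P1→A gives 6>0; P2→R gives 7>3]
(D,Q): not NE [P2→R gives 7>2]
(D,R): NE
(D,S): not NE [P1→A gives 9>0; P2→R gives 7>4]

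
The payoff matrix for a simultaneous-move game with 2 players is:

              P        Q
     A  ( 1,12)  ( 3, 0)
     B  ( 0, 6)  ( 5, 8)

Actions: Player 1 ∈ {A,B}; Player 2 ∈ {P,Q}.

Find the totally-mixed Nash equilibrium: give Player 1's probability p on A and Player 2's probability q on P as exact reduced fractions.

P1 indiff ⇒ q·1+(1-q)·3 = q·0+(1-q)·5 ⇒ q(1) = (1-q)(2) ⇒ q = 2/3
P2 indiff ⇒ p·12+(1-p)·6 = p·0+(1-p)·8 ⇒ p(12) = (1-p)(2) ⇒ p = 1/7

(p,q) = (1/7, 2/3)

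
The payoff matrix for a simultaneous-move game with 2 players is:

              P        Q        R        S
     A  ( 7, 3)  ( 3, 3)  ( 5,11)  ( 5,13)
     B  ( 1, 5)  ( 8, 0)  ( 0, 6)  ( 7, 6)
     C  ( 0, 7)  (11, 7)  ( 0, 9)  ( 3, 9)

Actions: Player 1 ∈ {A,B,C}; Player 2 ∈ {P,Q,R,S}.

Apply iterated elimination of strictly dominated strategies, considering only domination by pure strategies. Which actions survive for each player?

Survivors P1:{A,B} P2:{R,S}

P2 drop P (R beats it: A:11>3 B:6>5 C:9>7)
P2 drop Q (R beats it: A:11>3 B:6>0 C:9>7)
P1 drop C (A beats it: R:5>0 S:5>3)
P1→{A,B} P2→{R,S}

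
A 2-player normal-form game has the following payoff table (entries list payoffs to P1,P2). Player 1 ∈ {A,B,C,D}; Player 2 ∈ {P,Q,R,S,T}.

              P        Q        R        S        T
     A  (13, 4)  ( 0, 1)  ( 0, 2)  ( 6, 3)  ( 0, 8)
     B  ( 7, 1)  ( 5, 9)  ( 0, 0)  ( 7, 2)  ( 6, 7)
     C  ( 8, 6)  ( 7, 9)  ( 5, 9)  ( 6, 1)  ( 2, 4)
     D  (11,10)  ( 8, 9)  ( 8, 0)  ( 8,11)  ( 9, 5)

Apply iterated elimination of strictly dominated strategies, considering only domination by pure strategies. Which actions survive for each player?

Remaining: P1:{A,D} P2:{P,S,T}

P1 drop B (D beats it: P:11>7 Q:8>5 R:8>0 S:8>7 T:9>6)
P1 drop C (D beats it: P:11>8 Q:8>7 R:8>5 S:8>6 T:9>2)
P2 drop Q (P beats it: A:4>1 D:10>9)
P2 drop R (P beats it: A:4>2 D:10>0)
P1→{A,D} P2→{P,S,T}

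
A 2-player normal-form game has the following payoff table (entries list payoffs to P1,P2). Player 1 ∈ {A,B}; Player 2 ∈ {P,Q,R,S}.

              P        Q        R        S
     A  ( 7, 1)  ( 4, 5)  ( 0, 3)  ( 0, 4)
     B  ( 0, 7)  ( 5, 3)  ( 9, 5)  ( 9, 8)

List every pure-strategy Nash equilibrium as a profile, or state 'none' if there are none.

(A,P): not NE [P2→Q gives 5>1]
(A,Q): not NE [P1→B gives 5>4]
(A,R): not NE [P1→B gives 9>0; P2→Q gives 5>3]
(A,S): not NE [P1→B gives 9>0; P2→Q gives 5>4]
(B,P): not NE [P1→A gives 7>0; P2→S gives 8>7]
(B,Q): not NE [P2→S gives 8>3]
(B,R): not NE [P2→S gives 8>5]
(B,S): NE

PSNE = {(B,S)}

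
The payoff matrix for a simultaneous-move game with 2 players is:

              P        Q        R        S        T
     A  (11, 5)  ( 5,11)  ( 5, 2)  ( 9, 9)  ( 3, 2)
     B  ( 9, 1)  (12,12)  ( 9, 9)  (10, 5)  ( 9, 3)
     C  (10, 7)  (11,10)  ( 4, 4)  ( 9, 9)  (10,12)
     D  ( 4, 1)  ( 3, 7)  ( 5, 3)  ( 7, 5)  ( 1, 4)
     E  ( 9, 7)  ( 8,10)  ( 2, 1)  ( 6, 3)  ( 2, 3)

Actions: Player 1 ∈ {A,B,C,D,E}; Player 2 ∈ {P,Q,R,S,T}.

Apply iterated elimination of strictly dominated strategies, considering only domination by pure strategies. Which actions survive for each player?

Remaining: P1:{B,C} P2:{Q,T}

P1 drop D (B beats it: P:9>4 Q:12>3 R:9>5 S:10>7 T:9>1)
P1 drop E (C beats it: P:10>9 Q:11>8 R:4>2 S:9>6 T:10>2)
P2 drop P (Q beats it: A:11>5 B:12>1 C:10>7)
P1 drop A (B beats it: Q:12>5 R:9>5 S:10>9 T:9>3)
P2 drop R (Q beats it: B:12>9 C:10>4)
P2 drop S (Q beats it: B:12>5 C:10>9)
P1→{B,C} P2→{Q,T}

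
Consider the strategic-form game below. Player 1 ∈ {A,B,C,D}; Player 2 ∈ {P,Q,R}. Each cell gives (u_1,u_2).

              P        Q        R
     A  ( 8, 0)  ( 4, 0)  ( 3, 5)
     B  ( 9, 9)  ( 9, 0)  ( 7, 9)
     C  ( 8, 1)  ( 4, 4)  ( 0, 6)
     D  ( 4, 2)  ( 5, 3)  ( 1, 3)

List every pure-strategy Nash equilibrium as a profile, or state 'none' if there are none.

NE set: (B,P), (B,R)

(A,P): not NE [P1→B gives 9>8; P2→R gives 5>0]
(A,Q): not NE [P1→B gives 9>4; P2→R gives 5>0]
(A,R): not NE [P1→B gives 7>3]
(B,P): NE
(B,Q): not NE [P2→R gives 9>0]
(B,R): NE
(C,P): not NE [P1→B gives 9>8; P2→R gives 6>1]
(C,Q): not NE [P1→B gives 9>4; P2→R gives 6>4]
(C,R): not NE [P1→B gives 7>0]
(D,P): not NE [P1→B gives 9>4; P2→R gives 3>2]
(D,Q): not NE [P1→B gives 9>5]
(D,R): not NE [P1→B gives 7>1]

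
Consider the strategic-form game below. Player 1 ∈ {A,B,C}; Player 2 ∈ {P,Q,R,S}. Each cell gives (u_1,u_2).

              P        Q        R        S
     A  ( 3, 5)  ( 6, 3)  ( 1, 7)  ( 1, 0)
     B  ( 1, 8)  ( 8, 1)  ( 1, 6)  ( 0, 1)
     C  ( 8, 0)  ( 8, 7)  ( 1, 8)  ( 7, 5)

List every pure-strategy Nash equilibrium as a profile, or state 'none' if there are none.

NE set: (A,R), (C,R)

(A,P): not NE [P1→C gives 8>3; P2→R gives 7>5]
(A,Q): not NE [P1→C gives 8>6; P2→R gives 7>3]
(A,R): NE
(A,S): not NE [P1→C gives 7>1; P2→R gives 7>0]
(B,P): not NE [P1→C gives 8>1]
(B,Q): not NE [P2→P gives 8>1]
(B,R): not NE [P2→P gives 8>6]
(B,S): not NE [P1→C gives 7>0; P2→P gives 8>1]
(C,P): not NE [P2→R gives 8>0]
(C,Q): not NE [P2→R gives 8>7]
(C,R): NE
(C,S): not NE [P2→R gives 8>5]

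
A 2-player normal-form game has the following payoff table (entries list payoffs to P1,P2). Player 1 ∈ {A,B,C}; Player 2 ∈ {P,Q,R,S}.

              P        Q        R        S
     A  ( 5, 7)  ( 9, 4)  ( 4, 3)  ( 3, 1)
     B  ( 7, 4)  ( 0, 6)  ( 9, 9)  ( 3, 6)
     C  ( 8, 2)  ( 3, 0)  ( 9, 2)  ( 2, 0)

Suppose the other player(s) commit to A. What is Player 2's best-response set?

BR_2 = {P}

u_2(P vs A) = 7
u_2(Q vs A) = 4
u_2(R vs A) = 3
u_2(S vs A) = 1
max payoff 7 at {P}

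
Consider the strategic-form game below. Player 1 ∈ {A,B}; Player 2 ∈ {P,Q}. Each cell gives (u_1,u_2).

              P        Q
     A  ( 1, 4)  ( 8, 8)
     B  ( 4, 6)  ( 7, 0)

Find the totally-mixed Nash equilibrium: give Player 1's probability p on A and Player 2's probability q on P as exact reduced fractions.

(p,q) = (3/5, 1/4)

P1 indiff ⇒ q·1+(1-q)·8 = q·4+(1-q)·7 ⇒ q(-3) = (1-q)(-1) ⇒ q = 1/4
P2 indiff ⇒ p·4+(1-p)·6 = p·8+(1-p)·0 ⇒ p(-4) = (1-p)(-6) ⇒ p = 3/5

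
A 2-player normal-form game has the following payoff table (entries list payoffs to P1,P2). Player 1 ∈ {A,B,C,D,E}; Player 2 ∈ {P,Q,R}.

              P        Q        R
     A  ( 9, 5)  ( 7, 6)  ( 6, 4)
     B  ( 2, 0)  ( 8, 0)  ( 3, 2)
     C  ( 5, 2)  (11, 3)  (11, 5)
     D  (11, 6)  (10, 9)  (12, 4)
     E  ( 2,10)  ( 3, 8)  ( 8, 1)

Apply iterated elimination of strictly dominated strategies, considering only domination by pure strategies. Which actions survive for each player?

P1 drop A (D beats it: P:11>9 Q:10>7 R:12>6)
P1 drop B (C beats it: P:5>2 Q:11>8 R:11>3)
P1 drop E (C beats it: P:5>2 Q:11>3 R:11>8)
P2 drop P (Q beats it: C:3>2 D:9>6)
P1→{C,D} P2→{Q,R}

IESDS → P1:{C,D} P2:{Q,R}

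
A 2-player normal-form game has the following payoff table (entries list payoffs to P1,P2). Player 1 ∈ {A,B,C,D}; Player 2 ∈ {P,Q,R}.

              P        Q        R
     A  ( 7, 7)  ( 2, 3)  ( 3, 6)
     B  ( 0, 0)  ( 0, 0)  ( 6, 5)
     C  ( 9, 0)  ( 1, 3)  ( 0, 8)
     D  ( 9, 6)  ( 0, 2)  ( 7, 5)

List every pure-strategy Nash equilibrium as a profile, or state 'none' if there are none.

PSNE = {(D,P)}

(A,P): not NE [P1→D gives 9>7]
(A,Q): not NE [P2→P gives 7>3]
(A,R): not NE [P1→D gives 7>3; P2→P gives 7>6]
(B,P): not NE [P1→D gives 9>0; P2→R gives 5>0]
(B,Q): not NE [P1→A gives 2>0; P2→R gives 5>0]
(B,R): not NE [P1→D gives 7>6]
(C,P): not NE [P2→R gives 8>0]
(C,Q): not NE [P1→A gives 2>1; P2→R gives 8>3]
(C,R): not NE [P1→D gives 7>0]
(D,P): NE
(D,Q): not NE [P1→A gives 2>0; P2→P gives 6>2]
(D,R): not NE [P2→P gives 6>5]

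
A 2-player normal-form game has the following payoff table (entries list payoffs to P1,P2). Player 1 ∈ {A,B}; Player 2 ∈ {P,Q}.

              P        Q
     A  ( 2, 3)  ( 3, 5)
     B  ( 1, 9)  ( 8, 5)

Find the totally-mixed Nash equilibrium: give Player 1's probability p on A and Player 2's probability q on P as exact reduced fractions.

P1 indiff ⇒ q·2+(1-q)·3 = q·1+(1-q)·8 ⇒ q(1) = (1-q)(5) ⇒ q = 5/6
P2 indiff ⇒ p·3+(1-p)·9 = p·5+(1-p)·5 ⇒ p(-2) = (1-p)(-4) ⇒ p = 2/3

P1 mixes 2/3 on A; P2 mixes 5/6 on P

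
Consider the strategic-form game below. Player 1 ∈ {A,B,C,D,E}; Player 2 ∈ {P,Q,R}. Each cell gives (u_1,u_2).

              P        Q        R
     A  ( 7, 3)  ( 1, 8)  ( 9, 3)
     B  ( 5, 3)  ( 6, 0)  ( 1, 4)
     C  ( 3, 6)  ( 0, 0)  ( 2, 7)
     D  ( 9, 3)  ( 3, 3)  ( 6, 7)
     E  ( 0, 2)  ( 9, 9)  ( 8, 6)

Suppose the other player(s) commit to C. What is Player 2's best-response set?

P2 best: {R}

u_2(P vs C) = 6
u_2(Q vs C) = 0
u_2(R vs C) = 7
max payoff 7 at {R}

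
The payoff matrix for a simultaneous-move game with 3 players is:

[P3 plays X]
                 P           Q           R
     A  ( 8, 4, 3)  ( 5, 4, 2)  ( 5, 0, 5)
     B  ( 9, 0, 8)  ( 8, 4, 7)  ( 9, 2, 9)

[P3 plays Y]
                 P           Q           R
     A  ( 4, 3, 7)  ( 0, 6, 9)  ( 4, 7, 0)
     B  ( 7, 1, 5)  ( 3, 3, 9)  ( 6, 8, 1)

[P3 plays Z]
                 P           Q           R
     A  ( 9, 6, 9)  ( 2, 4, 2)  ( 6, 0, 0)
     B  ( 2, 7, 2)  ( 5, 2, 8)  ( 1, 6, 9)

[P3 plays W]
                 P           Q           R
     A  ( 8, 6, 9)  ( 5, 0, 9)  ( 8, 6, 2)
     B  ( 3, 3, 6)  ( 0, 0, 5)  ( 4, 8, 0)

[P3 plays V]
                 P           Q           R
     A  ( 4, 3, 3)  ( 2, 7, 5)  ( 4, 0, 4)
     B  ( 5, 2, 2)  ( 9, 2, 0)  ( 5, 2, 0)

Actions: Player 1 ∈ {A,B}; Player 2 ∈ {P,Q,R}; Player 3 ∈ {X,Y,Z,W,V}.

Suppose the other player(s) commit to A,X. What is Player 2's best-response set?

u_2(P vs A,X) = 4
u_2(Q vs A,X) = 4
u_2(R vs A,X) = 0
max payoff 4 at {P,Q}

P2 best: {P,Q}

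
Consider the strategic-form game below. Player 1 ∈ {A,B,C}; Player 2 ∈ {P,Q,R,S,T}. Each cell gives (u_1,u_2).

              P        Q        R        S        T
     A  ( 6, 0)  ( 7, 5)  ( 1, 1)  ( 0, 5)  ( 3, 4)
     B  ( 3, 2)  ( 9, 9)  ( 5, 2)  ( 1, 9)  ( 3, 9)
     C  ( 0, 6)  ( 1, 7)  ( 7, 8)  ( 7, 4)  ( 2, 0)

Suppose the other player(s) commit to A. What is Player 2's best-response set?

u_2(P vs A) = 0
u_2(Q vs A) = 5
u_2(R vs A) = 1
u_2(S vs A) = 5
u_2(T vs A) = 4
max payoff 5 at {Q,S}

argmax u_2 = {Q,S}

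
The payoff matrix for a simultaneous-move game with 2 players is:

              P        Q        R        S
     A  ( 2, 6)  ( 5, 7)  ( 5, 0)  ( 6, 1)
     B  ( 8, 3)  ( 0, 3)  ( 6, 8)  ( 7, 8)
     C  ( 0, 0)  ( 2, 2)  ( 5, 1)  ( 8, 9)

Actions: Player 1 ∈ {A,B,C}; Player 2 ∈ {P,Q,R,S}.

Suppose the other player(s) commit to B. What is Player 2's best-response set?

BR_2 = {R,S}

u_2(P vs B) = 3
u_2(Q vs B) = 3
u_2(R vs B) = 8
u_2(S vs B) = 8
max payoff 8 at {R,S}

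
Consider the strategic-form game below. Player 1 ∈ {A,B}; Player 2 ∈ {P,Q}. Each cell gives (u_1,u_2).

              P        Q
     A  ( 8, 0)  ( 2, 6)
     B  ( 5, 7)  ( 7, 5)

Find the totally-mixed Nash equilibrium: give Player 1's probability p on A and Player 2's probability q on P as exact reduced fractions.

P1 mixes 1/4 on A; P2 mixes 5/8 on P

P1 indiff ⇒ q·8+(1-q)·2 = q·5+(1-q)·7 ⇒ q(3) = (1-q)(5) ⇒ q = 5/8
P2 indiff ⇒ p·0+(1-p)·7 = p·6+(1-p)·5 ⇒ p(-6) = (1-p)(-2) ⇒ p = 1/4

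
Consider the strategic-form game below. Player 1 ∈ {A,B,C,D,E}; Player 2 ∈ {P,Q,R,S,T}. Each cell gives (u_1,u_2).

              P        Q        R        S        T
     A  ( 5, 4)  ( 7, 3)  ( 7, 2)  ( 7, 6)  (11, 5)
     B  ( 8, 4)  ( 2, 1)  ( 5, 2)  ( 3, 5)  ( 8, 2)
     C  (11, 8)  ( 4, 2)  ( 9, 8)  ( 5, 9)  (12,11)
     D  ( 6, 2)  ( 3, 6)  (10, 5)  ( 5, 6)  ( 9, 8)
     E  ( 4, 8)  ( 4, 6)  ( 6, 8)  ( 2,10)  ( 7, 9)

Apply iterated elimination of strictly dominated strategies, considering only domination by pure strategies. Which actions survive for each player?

IESDS → P1:{A,C} P2:{S,T}

P1 drop B (C beats it: P:11>8 Q:4>2 R:9>5 S:5>3 T:12>8)
P1 drop E (A beats it: P:5>4 Q:7>4 R:7>6 S:7>2 T:11>7)
P2 drop P (S beats it: A:6>4 C:9>8 D:6>2)
P2 drop Q (T beats it: A:5>3 C:11>2 D:8>6)
P2 drop R (S beats it: A:6>2 C:9>8 D:6>5)
P1 drop D (A beats it: S:7>5 T:11>9)
P1→{A,C} P2→{S,T}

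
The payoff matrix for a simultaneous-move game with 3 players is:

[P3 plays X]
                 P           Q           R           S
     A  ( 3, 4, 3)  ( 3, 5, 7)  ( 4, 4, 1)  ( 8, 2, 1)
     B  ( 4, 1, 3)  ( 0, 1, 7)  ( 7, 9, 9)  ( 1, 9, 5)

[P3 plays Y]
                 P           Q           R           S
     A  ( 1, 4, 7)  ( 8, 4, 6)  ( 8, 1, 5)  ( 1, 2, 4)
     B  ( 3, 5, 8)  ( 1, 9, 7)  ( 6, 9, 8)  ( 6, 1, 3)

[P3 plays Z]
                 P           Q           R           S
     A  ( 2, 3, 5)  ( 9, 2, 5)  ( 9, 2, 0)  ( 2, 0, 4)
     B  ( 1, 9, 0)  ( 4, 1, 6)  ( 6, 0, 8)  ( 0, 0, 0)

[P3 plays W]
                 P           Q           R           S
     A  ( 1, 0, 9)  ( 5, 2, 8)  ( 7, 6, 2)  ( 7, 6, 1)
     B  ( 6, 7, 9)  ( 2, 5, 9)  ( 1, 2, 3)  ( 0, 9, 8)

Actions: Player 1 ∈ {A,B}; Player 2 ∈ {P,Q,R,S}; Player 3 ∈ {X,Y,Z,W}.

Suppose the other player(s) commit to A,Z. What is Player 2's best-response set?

P2 best: {P}

u_2(P vs A,Z) = 3
u_2(Q vs A,Z) = 2
u_2(R vs A,Z) = 2
u_2(S vs A,Z) = 0
max payoff 3 at {P}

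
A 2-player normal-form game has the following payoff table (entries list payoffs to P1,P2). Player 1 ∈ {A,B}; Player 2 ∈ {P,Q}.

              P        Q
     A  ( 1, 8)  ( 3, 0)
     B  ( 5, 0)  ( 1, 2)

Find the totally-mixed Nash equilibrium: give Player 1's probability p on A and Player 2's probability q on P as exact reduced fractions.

P1 indiff ⇒ q·1+(1-q)·3 = q·5+(1-q)·1 ⇒ q(-4) = (1-q)(-2) ⇒ q = 1/3
P2 indiff ⇒ p·8+(1-p)·0 = p·0+(1-p)·2 ⇒ p(8) = (1-p)(2) ⇒ p = 1/5

P1 mixes 1/5 on A; P2 mixes 1/3 on P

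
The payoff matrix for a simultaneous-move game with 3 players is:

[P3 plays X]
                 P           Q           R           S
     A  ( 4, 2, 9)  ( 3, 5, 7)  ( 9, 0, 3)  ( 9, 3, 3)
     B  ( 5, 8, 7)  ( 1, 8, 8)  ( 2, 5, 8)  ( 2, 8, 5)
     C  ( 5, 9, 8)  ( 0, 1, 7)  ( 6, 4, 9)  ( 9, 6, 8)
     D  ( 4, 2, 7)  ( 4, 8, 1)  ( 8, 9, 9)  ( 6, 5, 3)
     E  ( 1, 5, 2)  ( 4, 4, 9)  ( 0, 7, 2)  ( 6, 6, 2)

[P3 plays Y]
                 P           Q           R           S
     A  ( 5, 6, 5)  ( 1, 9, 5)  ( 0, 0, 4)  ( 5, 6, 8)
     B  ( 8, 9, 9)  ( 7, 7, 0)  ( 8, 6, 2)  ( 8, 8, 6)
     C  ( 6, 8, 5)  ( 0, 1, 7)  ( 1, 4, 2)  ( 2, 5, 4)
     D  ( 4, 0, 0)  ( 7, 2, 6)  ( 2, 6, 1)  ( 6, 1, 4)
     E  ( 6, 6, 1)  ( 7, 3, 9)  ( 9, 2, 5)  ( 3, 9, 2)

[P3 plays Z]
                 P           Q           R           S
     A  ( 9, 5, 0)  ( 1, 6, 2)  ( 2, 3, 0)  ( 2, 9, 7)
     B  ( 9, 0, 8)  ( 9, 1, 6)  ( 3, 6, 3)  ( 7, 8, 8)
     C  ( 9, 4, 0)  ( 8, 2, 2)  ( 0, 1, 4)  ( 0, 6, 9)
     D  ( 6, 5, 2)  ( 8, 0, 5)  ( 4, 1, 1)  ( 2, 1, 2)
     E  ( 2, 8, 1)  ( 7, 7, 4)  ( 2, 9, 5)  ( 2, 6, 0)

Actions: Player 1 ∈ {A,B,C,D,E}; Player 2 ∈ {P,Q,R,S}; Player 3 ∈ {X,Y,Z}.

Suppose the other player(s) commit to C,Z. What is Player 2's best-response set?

u_2(P vs C,Z) = 4
u_2(Q vs C,Z) = 2
u_2(R vs C,Z) = 1
u_2(S vs C,Z) = 6
max payoff 6 at {S}

P2 best: {S}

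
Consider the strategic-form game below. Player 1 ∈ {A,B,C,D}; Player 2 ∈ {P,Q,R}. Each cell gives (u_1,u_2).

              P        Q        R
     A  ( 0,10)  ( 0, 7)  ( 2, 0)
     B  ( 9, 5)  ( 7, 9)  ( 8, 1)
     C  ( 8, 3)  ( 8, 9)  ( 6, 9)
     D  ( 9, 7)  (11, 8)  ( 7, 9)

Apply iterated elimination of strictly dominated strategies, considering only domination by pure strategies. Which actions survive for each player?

Survivors P1:{B,D} P2:{Q,R}

P1 drop A (B beats it: P:9>0 Q:7>0 R:8>2)
P1 drop C (D beats it: P:9>8 Q:11>8 R:7>6)
P2 drop P (Q beats it: B:9>5 D:8>7)
P1→{B,D} P2→{Q,R}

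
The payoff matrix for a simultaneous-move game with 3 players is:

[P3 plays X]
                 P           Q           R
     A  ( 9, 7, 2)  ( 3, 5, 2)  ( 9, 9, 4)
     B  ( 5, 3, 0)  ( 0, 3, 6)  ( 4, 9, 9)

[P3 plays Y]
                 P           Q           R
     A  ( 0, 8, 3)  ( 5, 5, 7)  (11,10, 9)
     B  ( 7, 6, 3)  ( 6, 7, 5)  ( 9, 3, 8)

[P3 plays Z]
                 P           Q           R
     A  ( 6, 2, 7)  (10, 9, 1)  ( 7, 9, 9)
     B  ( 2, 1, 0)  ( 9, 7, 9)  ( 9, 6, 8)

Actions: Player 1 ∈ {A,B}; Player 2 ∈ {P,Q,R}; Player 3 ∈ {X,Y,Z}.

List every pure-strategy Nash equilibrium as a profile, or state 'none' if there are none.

(A,P,X): not NE [P2→R gives 9>7; P3→Z gives 7>2]
(A,P,Y): not NE [P1→B gives 7>0; P2→R gives 10>8; P3→Z gives 7>3]
(A,P,Z): not NE [P2→R gives 9>2]
(A,Q,X): not NE [P2→R gives 9>5; P3→Y gives 7>2]
(A,Q,Y): not NE [P1→B gives 6>5; P2→R gives 10>5]
(A,Q,Z): not NE [P3→Y gives 7>1]
(A,R,X): not NE [P3→Z gives 9>4]
(A,R,Y): NE
(A,R,Z): not NE [P1→B gives 9>7]
(B,P,X): not NE [P1→A gives 9>5; P2→R gives 9>3; P3→Y gives 3>0]
(B,P,Y): not NE [P2→Q gives 7>6]
(B,P,Z): not NE [P1→A gives 6>2; P2→Q gives 7>1; P3→Y gives 3>0]
(B,Q,X): not NE [P1→A gives 3>0; P2→R gives 9>3; P3→Z gives 9>6]
(B,Q,Y): not NE [P3→Z gives 9>5]
(B,Q,Z): not NE [P1→A gives 10>9]
(B,R,X): not NE [P1→A gives 9>4]
(B,R,Y): not NE [P1→A gives 11>9; P2→Q gives 7>3; P3→X gives 9>8]
(B,R,Z): not NE [P2→Q gives 7>6; P3→X gives 9>8]

Nash profiles: (A,R,Y)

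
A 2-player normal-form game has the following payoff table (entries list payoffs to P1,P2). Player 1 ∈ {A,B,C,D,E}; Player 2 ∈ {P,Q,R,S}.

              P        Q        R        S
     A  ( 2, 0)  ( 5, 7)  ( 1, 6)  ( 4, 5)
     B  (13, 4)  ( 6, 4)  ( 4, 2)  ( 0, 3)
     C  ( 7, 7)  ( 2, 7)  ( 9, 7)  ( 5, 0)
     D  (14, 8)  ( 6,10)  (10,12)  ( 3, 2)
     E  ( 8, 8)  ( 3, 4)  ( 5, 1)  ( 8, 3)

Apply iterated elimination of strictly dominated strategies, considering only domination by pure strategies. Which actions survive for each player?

P2 drop S (Q beats it: A:7>5 B:4>3 C:7>0 D:10>2 E:4>3)
P1 drop A (B beats it: P:13>2 Q:6>5 R:4>1)
P1 drop C (D beats it: P:14>7 Q:6>2 R:10>9)
P1 drop E (D beats it: P:14>8 Q:6>3 R:10>5)
P1→{B,D} P2→{P,Q,R}

Survivors P1:{B,D} P2:{P,Q,R}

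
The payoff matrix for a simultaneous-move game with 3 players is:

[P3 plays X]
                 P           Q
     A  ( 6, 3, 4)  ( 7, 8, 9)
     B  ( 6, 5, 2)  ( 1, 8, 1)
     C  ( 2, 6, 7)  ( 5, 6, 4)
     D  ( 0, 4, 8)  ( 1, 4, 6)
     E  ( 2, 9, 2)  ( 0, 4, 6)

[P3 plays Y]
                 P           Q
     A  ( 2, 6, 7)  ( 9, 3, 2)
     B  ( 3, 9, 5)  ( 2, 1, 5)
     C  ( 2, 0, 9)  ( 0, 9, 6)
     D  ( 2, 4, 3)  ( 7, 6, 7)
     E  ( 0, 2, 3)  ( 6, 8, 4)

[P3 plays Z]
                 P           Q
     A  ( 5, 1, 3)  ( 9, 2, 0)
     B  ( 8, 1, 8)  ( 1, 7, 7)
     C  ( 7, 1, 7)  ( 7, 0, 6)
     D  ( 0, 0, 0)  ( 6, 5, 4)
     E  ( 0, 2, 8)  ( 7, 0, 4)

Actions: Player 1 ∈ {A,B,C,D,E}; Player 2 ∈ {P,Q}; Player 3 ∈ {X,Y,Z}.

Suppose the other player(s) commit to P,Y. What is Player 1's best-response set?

P1 best: {B}

u_1(A vs P,Y) = 2
u_1(B vs P,Y) = 3
u_1(C vs P,Y) = 2
u_1(D vs P,Y) = 2
u_1(E vs P,Y) = 0
max payoff 3 at {B}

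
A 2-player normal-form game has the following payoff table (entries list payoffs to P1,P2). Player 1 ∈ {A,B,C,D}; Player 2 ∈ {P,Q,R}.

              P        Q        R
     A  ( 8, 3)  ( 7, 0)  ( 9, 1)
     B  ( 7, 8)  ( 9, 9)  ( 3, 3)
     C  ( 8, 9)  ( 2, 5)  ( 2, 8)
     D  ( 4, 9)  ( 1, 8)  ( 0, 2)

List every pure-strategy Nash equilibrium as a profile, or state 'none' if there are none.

(A,P): NE
(A,Q): not NE [P1→B gives 9>7; P2→P gives 3>0]
(A,R): not NE [P2→P gives 3>1]
(B,P): not NE [P1→C gives 8>7; P2→Q gives 9>8]
(B,Q): NE
(B,R): not NE [P1→A gives 9>3; P2→Q gives 9>3]
(C,P): NE
(C,Q): not NE [P1→B gives 9>2; P2→P gives 9>5]
(C,R): not NE [P1→A gives 9>2; P2→P gives 9>8]
(D,P): not NE [P1→C gives 8>4]
(D,Q): not NE [P1→B gives 9>1; P2→P gives 9>8]
(D,R): not NE [P1→A gives 9>0; P2→P gives 9>2]

PSNE = {(A,P), (B,Q), (C,P)}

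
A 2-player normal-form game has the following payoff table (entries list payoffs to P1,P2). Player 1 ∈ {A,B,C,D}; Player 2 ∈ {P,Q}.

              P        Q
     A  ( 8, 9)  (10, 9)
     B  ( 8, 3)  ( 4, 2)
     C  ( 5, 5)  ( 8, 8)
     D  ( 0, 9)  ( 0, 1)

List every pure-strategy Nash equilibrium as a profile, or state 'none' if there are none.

(A,P): NE
(A,Q): NE
(B,P): NE
(B,Q): not NE [P1→A gives 10>4; P2→P gives 3>2]
(C,P): not NE [P1→B gives 8>5; P2→Q gives 8>5]
(C,Q): not NE [P1→A gives 10>8]
(D,P): not NE [P1→B gives 8>0]
(D,Q): not NE [P1→A gives 10>0; P2→P gives 9>1]

Nash profiles: (A,P), (A,Q), (B,P)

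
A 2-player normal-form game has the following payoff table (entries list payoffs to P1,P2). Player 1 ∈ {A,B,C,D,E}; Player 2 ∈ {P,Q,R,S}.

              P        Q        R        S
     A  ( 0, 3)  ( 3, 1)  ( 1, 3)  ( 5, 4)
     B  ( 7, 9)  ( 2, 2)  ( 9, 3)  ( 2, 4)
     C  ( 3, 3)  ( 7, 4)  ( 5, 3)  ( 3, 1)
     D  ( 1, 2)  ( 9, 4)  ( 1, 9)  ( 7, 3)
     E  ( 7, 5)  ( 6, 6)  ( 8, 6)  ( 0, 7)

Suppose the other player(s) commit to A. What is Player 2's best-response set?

u_2(P vs A) = 3
u_2(Q vs A) = 1
u_2(R vs A) = 3
u_2(S vs A) = 4
max payoff 4 at {S}

argmax u_2 = {S}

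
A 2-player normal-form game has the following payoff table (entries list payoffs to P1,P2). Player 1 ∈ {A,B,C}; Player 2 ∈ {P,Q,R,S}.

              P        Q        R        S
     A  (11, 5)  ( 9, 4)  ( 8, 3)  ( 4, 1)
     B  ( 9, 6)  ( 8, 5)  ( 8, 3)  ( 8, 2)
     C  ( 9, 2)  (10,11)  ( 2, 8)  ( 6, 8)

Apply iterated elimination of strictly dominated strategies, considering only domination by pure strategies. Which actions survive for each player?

Remaining: P1:{A,C} P2:{P,Q}

P2 drop R (Q beats it: A:4>3 B:5>3 C:11>8)
P2 drop S (Q beats it: A:4>1 B:5>2 C:11>8)
P1 drop B (A beats it: P:11>9 Q:9>8)
P1→{A,C} P2→{P,Q}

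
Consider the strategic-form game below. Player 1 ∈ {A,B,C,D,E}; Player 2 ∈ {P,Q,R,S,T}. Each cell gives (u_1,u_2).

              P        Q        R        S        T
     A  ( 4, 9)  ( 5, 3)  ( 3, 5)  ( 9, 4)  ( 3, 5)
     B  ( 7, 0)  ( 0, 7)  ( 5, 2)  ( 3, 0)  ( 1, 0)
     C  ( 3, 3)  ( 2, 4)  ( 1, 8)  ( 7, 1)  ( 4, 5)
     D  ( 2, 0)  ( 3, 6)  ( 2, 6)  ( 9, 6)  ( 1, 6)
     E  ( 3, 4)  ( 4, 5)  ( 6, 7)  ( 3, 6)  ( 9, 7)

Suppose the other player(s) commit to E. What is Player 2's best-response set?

argmax u_2 = {R,T}

u_2(P vs E) = 4
u_2(Q vs E) = 5
u_2(R vs E) = 7
u_2(S vs E) = 6
u_2(T vs E) = 7
max payoff 7 at {R,T}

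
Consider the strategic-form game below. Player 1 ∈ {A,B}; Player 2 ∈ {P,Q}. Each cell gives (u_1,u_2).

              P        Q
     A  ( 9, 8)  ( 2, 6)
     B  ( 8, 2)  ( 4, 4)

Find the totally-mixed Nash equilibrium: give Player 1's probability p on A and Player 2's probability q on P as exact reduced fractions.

(p,q) = (1/2, 2/3)

P1 indiff ⇒ q·9+(1-q)·2 = q·8+(1-q)·4 ⇒ q(1) = (1-q)(2) ⇒ q = 2/3
P2 indiff ⇒ p·8+(1-p)·2 = p·6+(1-p)·4 ⇒ p(2) = (1-p)(2) ⇒ p = 1/2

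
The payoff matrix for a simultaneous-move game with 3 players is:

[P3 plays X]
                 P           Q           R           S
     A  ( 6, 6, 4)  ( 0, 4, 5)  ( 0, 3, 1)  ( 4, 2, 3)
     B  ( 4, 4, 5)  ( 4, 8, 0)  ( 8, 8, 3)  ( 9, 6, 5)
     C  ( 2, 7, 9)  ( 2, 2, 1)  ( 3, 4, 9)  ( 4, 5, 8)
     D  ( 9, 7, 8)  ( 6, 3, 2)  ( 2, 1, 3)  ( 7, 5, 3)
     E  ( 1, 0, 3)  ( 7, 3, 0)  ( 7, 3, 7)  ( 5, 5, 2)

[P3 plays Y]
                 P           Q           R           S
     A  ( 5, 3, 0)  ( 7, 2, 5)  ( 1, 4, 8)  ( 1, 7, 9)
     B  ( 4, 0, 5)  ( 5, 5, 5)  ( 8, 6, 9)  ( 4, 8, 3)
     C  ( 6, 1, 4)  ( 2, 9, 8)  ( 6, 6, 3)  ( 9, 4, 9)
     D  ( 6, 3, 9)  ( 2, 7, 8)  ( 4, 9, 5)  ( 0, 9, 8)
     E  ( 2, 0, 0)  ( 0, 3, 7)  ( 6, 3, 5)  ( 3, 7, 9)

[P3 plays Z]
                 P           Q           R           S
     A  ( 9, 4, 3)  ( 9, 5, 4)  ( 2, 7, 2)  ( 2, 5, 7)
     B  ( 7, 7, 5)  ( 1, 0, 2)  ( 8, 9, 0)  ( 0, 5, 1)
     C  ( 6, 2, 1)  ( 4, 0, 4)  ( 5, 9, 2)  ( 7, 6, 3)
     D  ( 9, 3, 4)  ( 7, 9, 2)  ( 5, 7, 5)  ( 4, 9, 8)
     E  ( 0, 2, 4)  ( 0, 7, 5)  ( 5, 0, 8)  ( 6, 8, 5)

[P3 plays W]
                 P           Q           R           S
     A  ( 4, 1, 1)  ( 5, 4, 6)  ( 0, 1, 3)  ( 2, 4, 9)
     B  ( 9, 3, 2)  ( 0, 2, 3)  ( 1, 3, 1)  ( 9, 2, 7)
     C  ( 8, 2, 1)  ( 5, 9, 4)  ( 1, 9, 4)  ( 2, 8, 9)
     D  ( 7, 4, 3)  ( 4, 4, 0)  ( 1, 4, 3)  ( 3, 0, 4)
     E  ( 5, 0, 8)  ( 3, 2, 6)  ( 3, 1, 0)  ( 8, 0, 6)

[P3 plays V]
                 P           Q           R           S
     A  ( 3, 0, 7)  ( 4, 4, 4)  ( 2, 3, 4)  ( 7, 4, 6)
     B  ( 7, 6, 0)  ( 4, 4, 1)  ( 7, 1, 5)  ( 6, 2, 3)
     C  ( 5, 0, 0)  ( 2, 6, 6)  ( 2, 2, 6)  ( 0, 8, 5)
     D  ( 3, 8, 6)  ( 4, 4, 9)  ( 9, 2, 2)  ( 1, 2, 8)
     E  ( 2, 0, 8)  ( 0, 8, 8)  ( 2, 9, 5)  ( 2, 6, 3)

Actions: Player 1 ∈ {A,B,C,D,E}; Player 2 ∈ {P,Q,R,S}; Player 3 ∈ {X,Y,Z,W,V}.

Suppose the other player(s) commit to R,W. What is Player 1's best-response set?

u_1(A vs R,W) = 0
u_1(B vs R,W) = 1
u_1(C vs R,W) = 1
u_1(D vs R,W) = 1
u_1(E vs R,W) = 3
max payoff 3 at {E}

BR_1 = {E}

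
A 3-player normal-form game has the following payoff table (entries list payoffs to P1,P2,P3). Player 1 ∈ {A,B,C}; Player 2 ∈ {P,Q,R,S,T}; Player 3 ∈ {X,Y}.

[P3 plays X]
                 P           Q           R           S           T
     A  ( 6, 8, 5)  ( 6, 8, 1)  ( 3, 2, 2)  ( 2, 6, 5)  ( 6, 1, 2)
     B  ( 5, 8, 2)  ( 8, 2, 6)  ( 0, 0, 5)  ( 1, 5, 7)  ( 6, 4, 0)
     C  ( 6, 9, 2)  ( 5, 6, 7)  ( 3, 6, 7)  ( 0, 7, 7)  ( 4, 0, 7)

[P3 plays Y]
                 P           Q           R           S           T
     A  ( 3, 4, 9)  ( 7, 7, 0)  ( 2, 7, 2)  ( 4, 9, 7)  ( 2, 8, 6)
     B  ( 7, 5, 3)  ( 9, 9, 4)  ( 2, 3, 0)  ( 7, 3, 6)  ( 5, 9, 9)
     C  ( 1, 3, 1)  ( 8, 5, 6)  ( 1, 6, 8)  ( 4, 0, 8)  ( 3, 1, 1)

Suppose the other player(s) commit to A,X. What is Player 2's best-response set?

u_2(P vs A,X) = 8
u_2(Q vs A,X) = 8
u_2(R vs A,X) = 2
u_2(S vs A,X) = 6
u_2(T vs A,X) = 1
max payoff 8 at {P,Q}

BR_2 = {P,Q}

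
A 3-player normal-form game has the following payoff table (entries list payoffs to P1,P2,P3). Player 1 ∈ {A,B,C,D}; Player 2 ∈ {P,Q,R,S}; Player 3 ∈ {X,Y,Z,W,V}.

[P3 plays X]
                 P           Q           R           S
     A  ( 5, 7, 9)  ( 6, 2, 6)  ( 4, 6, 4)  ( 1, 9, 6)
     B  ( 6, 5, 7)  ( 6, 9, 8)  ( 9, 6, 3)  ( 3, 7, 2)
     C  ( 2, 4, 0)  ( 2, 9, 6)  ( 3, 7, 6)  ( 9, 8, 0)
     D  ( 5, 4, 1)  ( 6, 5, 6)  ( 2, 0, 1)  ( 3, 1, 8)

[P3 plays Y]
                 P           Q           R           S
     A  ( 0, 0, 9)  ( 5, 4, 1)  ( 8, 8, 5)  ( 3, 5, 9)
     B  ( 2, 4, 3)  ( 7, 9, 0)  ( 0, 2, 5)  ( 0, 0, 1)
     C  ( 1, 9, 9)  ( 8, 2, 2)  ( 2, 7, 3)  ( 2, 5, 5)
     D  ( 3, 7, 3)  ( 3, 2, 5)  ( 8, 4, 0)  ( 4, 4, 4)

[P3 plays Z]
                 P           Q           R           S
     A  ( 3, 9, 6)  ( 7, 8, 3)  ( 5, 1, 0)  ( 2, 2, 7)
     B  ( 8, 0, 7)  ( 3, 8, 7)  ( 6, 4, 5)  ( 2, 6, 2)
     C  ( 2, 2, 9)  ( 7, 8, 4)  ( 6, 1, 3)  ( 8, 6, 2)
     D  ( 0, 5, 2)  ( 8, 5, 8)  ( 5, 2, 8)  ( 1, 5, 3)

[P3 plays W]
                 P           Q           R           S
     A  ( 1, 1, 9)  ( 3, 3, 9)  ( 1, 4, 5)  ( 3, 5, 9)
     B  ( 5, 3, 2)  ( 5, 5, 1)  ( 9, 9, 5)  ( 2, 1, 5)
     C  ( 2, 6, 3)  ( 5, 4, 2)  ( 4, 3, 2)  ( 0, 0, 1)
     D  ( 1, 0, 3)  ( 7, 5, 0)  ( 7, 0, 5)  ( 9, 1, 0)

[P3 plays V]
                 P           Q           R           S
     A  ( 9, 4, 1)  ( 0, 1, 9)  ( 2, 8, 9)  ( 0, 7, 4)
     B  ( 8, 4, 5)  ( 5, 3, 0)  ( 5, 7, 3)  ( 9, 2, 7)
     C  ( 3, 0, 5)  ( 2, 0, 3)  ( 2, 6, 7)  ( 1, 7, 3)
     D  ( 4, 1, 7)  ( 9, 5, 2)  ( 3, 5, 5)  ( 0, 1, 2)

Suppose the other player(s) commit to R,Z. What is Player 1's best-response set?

u_1(A vs R,Z) = 5
u_1(B vs R,Z) = 6
u_1(C vs R,Z) = 6
u_1(D vs R,Z) = 5
max payoff 6 at {B,C}

BR_1 = {B,C}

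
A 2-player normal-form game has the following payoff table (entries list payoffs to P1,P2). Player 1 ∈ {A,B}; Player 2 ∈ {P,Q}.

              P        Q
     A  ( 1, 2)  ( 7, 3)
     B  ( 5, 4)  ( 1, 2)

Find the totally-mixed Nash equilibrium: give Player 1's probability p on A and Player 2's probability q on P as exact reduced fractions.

P1 indiff ⇒ q·1+(1-q)·7 = q·5+(1-q)·1 ⇒ q(-4) = (1-q)(-6) ⇒ q = 3/5
P2 indiff ⇒ p·2+(1-p)·4 = p·3+(1-p)·2 ⇒ p(-1) = (1-p)(-2) ⇒ p = 2/3

P1 mixes 2/3 on A; P2 mixes 3/5 on P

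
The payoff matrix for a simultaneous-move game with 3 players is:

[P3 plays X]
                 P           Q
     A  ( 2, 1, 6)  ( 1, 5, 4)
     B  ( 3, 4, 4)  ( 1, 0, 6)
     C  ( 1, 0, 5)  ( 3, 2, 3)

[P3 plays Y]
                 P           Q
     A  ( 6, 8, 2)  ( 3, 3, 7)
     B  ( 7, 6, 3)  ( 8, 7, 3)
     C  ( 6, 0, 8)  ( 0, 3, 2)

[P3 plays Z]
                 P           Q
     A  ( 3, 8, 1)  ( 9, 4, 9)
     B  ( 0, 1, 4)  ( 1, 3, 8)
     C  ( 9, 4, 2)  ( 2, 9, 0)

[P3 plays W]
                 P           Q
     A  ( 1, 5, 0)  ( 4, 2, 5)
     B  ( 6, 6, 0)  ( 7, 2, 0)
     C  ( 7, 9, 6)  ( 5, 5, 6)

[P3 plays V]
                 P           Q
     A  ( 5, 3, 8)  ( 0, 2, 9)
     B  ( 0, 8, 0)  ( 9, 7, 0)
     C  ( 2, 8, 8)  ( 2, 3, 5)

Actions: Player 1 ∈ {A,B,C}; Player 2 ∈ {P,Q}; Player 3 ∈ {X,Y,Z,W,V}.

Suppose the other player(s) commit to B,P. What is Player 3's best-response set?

P3 best: {X,Z}

u_3(X vs B,P) = 4
u_3(Y vs B,P) = 3
u_3(Z vs B,P) = 4
u_3(W vs B,P) = 0
u_3(V vs B,P) = 0
max payoff 4 at {X,Z}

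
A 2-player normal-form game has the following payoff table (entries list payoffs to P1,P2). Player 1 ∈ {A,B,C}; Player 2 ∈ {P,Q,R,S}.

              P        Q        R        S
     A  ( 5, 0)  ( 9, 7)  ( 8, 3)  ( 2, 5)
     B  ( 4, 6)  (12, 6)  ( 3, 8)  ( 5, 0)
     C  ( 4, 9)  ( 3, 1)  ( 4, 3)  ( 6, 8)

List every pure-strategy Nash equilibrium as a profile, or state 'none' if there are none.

(A,P): not NE [P2→Q gives 7>0]
(A,Q): not NE [P1→B gives 12>9]
(A,R): not NE [P2→Q gives 7>3]
(A,S): not NE [P1→C gives 6>2; P2→Q gives 7>5]
(B,P): not NE [P1→A gives 5>4; P2→R gives 8>6]
(B,Q): not NE [P2→R gives 8>6]
(B,R): not NE [P1→A gives 8>3]
(B,S): not NE [P1→C gives 6>5; P2→R gives 8>0]
(C,P): not NE [P1→A gives 5>4]
(C,Q): not NE [P1→B gives 12>3; P2→P gives 9>1]
(C,R): not NE [P1→A gives 8>4; P2→P gives 9>3]
(C,S): not NE [P2→P gives 9>8]

No pure NE.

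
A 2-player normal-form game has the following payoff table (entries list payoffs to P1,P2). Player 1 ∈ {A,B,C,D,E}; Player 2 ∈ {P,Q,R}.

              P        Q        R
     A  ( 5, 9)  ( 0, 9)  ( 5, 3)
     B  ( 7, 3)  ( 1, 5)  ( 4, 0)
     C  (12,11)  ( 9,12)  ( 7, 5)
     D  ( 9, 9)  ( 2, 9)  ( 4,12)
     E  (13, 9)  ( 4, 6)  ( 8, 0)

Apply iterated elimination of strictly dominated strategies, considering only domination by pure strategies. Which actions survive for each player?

IESDS → P1:{C,E} P2:{P,Q}

P1 drop A (C beats it: P:12>5 Q:9>0 R:7>5)
P1 drop B (C beats it: P:12>7 Q:9>1 R:7>4)
P1 drop D (C beats it: P:12>9 Q:9>2 R:7>4)
P2 drop R (P beats it: C:11>5 E:9>0)
P1→{C,E} P2→{P,Q}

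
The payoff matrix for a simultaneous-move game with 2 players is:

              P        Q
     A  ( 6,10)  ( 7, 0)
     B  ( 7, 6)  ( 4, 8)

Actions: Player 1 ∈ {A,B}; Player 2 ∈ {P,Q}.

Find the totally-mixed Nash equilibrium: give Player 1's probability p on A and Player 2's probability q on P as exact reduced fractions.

p=1/6, q=3/4

P1 indiff ⇒ q·6+(1-q)·7 = q·7+(1-q)·4 ⇒ q(-1) = (1-q)(-3) ⇒ q = 3/4
P2 indiff ⇒ p·10+(1-p)·6 = p·0+(1-p)·8 ⇒ p(10) = (1-p)(2) ⇒ p = 1/6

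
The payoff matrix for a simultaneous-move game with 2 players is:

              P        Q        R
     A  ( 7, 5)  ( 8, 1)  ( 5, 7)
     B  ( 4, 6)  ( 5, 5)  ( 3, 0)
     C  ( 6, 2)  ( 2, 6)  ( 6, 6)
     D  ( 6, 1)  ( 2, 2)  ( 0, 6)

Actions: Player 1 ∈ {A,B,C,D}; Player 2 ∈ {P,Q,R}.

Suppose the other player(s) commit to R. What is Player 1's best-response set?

u_1(A vs R) = 5
u_1(B vs R) = 3
u_1(C vs R) = 6
u_1(D vs R) = 0
max payoff 6 at {C}

BR_1 = {C}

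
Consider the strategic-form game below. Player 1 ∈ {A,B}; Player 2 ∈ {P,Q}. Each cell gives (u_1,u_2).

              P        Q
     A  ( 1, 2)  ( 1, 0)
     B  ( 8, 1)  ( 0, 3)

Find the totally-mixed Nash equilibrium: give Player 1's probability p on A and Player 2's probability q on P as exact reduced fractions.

P1 indiff ⇒ q·1+(1-q)·1 = q·8+(1-q)·0 ⇒ q(-7) = (1-q)(-1) ⇒ q = 1/8
P2 indiff ⇒ p·2+(1-p)·1 = p·0+(1-p)·3 ⇒ p(2) = (1-p)(2) ⇒ p = 1/2

P1 mixes 1/2 on A; P2 mixes 1/8 on P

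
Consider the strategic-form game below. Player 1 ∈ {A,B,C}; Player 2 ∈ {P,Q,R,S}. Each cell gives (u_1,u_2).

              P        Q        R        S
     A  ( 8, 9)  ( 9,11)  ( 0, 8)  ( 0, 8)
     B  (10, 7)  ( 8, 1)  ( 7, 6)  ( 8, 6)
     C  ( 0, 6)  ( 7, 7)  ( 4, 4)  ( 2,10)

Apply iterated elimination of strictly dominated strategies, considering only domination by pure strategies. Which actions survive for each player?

P1 drop C (B beats it: P:10>0 Q:8>7 R:7>4 S:8>2)
P2 drop R (P beats it: A:9>8 B:7>6)
P2 drop S (P beats it: A:9>8 B:7>6)
P1→{A,B} P2→{P,Q}

IESDS → P1:{A,B} P2:{P,Q}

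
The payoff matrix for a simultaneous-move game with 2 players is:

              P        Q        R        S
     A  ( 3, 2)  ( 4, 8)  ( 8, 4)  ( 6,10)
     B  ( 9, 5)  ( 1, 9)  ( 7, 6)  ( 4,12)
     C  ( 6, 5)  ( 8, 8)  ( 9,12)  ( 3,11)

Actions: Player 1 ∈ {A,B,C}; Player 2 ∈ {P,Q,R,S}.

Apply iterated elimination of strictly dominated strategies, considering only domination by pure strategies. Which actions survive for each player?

P2 drop P (Q beats it: A:8>2 B:9>5 C:8>5)
P1 drop B (A beats it: Q:4>1 R:8>7 S:6>4)
P2 drop Q (S beats it: A:10>8 C:11>8)
P1→{A,C} P2→{R,S}

IESDS → P1:{A,C} P2:{R,S}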